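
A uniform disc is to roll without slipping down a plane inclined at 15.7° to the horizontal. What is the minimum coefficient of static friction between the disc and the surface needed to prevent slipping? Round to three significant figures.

Here I = (1/2)MR², so the shape factor k = I/(MR²) = 0.5.
Along the incline Mg sinθ − f = Ma, and torque about the center fR = Iα = kMR²(a/R) gives f = kMa.
These give a = g sinθ/(1+k) and the required friction f = kMg sinθ/(1+k).
The normal force is N = Mg cosθ, so μ_min = f/N = k tanθ/(1+k).
μ_min = 0.5 × tan15.7° / 1.5 ≈ 0.0937.

μ_min ≈ 0.0937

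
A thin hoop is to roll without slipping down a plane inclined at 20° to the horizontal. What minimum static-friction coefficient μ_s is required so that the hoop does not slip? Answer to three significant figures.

μ_min ≈ 0.182

For this body I = MR², i.e. k = I/(MR²) = 1.
Along the incline Mg sinθ − f = Ma, and torque about the center fR = Iα = kMR²(a/R) gives f = kMa.
These give a = g sinθ/(1+k) and the required friction f = kMg sinθ/(1+k).
The normal force is N = Mg cosθ, so μ_min = f/N = k tanθ/(1+k).
μ_min = 1 × tan20° / 2 ≈ 0.182.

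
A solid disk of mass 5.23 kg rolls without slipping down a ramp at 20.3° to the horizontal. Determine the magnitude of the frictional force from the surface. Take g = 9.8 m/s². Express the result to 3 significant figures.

The moment of inertia is (1/2)MR², giving k ≡ I/(MR²) = 0.5.
Newton's second law down the slope: Mg sinθ − f = Ma. The torque equation fR = Iα (with α = a/R) gives f = kMa.
Combining, a = g sinθ/(1+k) and f = kMa = kMg sinθ/(1+k).
f = 0.5 × 5.23 × 9.8 × sin20.3° / 1.5 ≈ 5.93 N.

f ≈ 5.93 N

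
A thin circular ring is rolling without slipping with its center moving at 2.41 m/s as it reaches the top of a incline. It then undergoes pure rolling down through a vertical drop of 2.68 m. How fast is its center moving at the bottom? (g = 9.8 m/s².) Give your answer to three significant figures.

v ≈ 5.66 m/s

For this body I = MR², i.e. k = I/(MR²) = 1.
Since it rolls without slipping, ω = v/R and KE = ½Mv² + ½Iω² = ½(1+k)Mv² = Mv².
Conserving energy between top and bottom: Mv² = Mv₀² + Mgh, hence v² = v₀² + 2gh/(1+k).
v = √(2.41² + 2×9.8×2.68/2) = √32.07 ≈ 5.66 m/s.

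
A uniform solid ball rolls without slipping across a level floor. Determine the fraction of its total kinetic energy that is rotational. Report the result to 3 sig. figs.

fraction ≈ 0.286

For this body I = (2/5)MR², i.e. k = I/(MR²) = 0.4.
Since ω = v/R, the translational part is ½Mv² and the rotational part is ½I(v/R)² = ½kMv²; the total is ½(1+k)Mv².
The rotational fraction is therefore k/(1+k) = 0.4/1.4 ≈ 0.286.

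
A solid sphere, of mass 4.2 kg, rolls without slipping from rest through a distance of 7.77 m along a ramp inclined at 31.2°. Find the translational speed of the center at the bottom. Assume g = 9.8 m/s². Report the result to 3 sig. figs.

v ≈ 7.51 m/s

With I = (2/5)MR², the ratio k = I/(MR²) is 0.4.
The rolling condition ω = v/R makes the rotational term ½I(v/R)² = ½kMv², so KE_total = ½(1+k)Mv² = (7/10)Mv².
The vertical drop is h = L sinθ = 7.77 × sin31.2° = 4.025 m.
Energy conservation: Mgh = (7/10)Mv², so v = √(2gh/(1+k)) = √(2 × 9.8 × 4.025 / 1.4) ≈ 7.51 m/s.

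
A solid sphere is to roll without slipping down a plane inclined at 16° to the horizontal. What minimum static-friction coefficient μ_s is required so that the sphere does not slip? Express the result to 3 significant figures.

μ_min ≈ 0.0819

The moment of inertia is (2/5)MR², giving k ≡ I/(MR²) = 0.4.
Newton's second law down the slope: Mg sinθ − f = Ma. The torque equation fR = Iα (with α = a/R) gives f = kMa.
These give a = g sinθ/(1+k) and the required friction f = kMg sinθ/(1+k).
With N = Mg cosθ, the no-slip condition f ≤ μN gives μ_min = f/N = k tanθ/(1+k).
μ_min = 0.4 × tan16° / 1.4 ≈ 0.0819.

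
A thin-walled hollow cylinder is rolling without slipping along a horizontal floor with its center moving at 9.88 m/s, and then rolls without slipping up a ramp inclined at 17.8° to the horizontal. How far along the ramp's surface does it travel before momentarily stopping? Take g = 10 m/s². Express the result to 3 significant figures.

d ≈ 31.9 m

For this body I = MR², i.e. k = I/(MR²) = 1.
Rolling without slipping gives ω = v/R, so the total kinetic energy is ½Mv² + ½Iω² = ½(1+k)Mv² = Mv².
Setting this equal to Mgh gives the vertical rise h = (1+k)v₀²/(2g) = 2×9.88²/(2×10) = 9.761 m.
Along the incline, d = h/sinθ = 9.761/sin17.8° ≈ 31.9 m.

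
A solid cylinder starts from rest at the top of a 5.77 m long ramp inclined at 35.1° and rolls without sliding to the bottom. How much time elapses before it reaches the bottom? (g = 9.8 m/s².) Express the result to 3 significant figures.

With I = (1/2)MR², the ratio k = I/(MR²) is 0.5.
Along the incline Mg sinθ − f = Ma, and torque about the center fR = Iα = kMR²(a/R) gives f = kMa.
Hence a = g sinθ/(1+k) = 9.8×sin35.1°/1.5 = 3.757 m/s².
Starting from rest, L = ½at², so t = √(2L/a) = √(2×5.77/3.757) ≈ 1.75 s.

t ≈ 1.75 s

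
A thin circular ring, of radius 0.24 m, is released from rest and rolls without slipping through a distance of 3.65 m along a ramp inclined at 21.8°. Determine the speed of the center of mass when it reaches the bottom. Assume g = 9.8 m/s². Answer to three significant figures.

Here I = MR², so the shape factor k = I/(MR²) = 1.
Pure rolling means v = ωR; then KE = ½Mv² + ½I(v/R)² = ½(1+k)Mv² = Mv².
The vertical drop is h = L sinθ = 3.65 × sin21.8° = 1.355 m.
Setting Mgh = Mv² gives v = √(2gh/(1+k)) = √(2·9.8·1.355/2) ≈ 3.64 m/s.

v ≈ 3.64 m/s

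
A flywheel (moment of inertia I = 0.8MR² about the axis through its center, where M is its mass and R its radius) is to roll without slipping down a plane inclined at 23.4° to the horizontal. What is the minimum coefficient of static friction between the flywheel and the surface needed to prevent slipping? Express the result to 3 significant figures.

μ_min ≈ 0.192

Here I = 0.8MR², so the shape factor k = I/(MR²) = 0.8.
Along the incline Mg sinθ − f = Ma, and torque about the center fR = Iα = kMR²(a/R) gives f = kMa.
These give a = g sinθ/(1+k) and the required friction f = kMg sinθ/(1+k).
With N = Mg cosθ, the no-slip condition f ≤ μN gives μ_min = f/N = k tanθ/(1+k).
μ_min = 0.8 × tan23.4° / 1.8 ≈ 0.192.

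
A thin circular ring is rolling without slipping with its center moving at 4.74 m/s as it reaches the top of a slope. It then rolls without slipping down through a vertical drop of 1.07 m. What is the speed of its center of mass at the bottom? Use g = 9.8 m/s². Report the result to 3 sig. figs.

v ≈ 5.74 m/s

With I = MR², the ratio k = I/(MR²) is 1.
Rolling without slipping gives ω = v/R, so the total kinetic energy is ½Mv² + ½Iω² = ½(1+k)Mv² = Mv².
Conserving energy between top and bottom: Mv² = Mv₀² + Mgh, hence v² = v₀² + 2gh/(1+k).
v = √(4.74² + 2×9.8×1.07/2) = √32.95 ≈ 5.74 m/s.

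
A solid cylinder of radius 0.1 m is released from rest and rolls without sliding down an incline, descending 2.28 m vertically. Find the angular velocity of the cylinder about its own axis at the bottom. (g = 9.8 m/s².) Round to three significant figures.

ω ≈ 54.6 rad/s

Here I = (1/2)MR², so the shape factor k = I/(MR²) = 0.5.
Pure rolling means v = ωR; then KE = ½Mv² + ½I(v/R)² = ½(1+k)Mv² = (3/4)Mv².
Energy conservation Mgh = ½(1+k)Mv² gives v = √(2gh/(1+k)) = √(2 × 9.8 × 2.28 / 1.5) = 5.458 m/s.
The angular speed follows from ω = v/R = 5.458/0.1 ≈ 54.6 rad/s.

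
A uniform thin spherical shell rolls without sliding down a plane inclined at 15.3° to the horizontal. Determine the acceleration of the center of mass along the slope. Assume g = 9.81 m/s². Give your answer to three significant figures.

a ≈ 1.55 m/s²

Here I = (2/3)MR², so the shape factor k = I/(MR²) = 2/3.
Newton's second law down the slope: Mg sinθ − f = Ma. The torque equation fR = Iα (with α = a/R) gives f = kMa.
Eliminating f: Mg sinθ = (1+k)Ma, so a = g sinθ/(1+k) = 9.81 × sin15.3° / 1.667 ≈ 1.55 m/s².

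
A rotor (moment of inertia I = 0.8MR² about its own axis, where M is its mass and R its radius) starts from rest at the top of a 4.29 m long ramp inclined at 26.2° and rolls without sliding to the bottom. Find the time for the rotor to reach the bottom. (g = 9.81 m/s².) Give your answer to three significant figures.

t ≈ 1.89 s

The moment of inertia is 0.8MR², giving k ≡ I/(MR²) = 0.8.
Translational: Mg sinθ − f = Ma. Rotational about the CM: fR = Iα = kMRa, so f = kMa.
Hence a = g sinθ/(1+k) = 9.81×sin26.2°/1.8 = 2.406 m/s².
With constant a from rest, t = √(2L/a) = √(2·4.29/2.406) ≈ 1.89 s.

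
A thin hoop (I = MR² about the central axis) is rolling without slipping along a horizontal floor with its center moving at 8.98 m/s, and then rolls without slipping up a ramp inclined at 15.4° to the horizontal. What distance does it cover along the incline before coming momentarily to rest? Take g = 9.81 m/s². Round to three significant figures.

With I = MR², the ratio k = I/(MR²) is 1.
Rolling without slipping gives ω = v/R, so the total kinetic energy is ½Mv² + ½Iω² = ½(1+k)Mv² = Mv².
Setting this equal to Mgh gives the vertical rise h = (1+k)v₀²/(2g) = 2×8.98²/(2×9.81) = 8.22 m.
The distance along the slope is d = h/sinθ = 8.22/sin15.4° ≈ 31.0 m.

d ≈ 31.0 m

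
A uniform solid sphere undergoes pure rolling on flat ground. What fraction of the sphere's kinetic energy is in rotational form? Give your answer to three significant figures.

fraction ≈ 0.286

Here I = (2/5)MR², so the shape factor k = I/(MR²) = 0.4.
With ω = v/R, KE_trans = ½Mv² and KE_rot = ½Iω² = ½kMv², so KE_total = ½(1+k)Mv².
The rotational fraction is therefore k/(1+k) = 0.4/1.4 ≈ 0.286.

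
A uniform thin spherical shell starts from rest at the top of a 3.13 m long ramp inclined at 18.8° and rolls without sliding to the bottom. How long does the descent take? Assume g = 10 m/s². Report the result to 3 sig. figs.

Here I = (2/3)MR², so the shape factor k = I/(MR²) = 2/3.
Translational: Mg sinθ − f = Ma. Rotational about the CM: fR = Iα = kMRa, so f = kMa.
Hence a = g sinθ/(1+k) = 10×sin18.8°/1.667 = 1.934 m/s².
Starting from rest, L = ½at², so t = √(2L/a) = √(2×3.13/1.934) ≈ 1.80 s.

t ≈ 1.80 s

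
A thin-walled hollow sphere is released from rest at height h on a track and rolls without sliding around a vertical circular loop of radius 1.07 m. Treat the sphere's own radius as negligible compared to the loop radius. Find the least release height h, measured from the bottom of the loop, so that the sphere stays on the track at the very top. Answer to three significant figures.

h_min ≈ 3.03 m

With I = (2/3)MR², the ratio k = I/(MR²) is 2/3.
At the top of the loop, the minimum-contact condition is Mg = Mv_top²/r, so v_top² = gr.
With ω = v/R, the kinetic energy at speed v is ½(1+k)Mv² = (5/6)Mv².
Energy conservation from release (height h) to the top (height 2r): Mgh = Mg(2r) + (5/6)M·gr.
Thus h_min = 2r + (1+k)r/2 = r(2 + 1.667/2) = 1.07 × 2.833 ≈ 3.03 m.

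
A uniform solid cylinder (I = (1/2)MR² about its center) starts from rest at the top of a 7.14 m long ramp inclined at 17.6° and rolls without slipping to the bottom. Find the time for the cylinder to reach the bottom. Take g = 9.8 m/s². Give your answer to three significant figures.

t ≈ 2.69 s

The moment of inertia is (1/2)MR², giving k ≡ I/(MR²) = 0.5.
Along the incline Mg sinθ − f = Ma, and torque about the center fR = Iα = kMR²(a/R) gives f = kMa.
Hence a = g sinθ/(1+k) = 9.8×sin17.6°/1.5 = 1.975 m/s².
Starting from rest, L = ½at², so t = √(2L/a) = √(2×7.14/1.975) ≈ 2.69 s.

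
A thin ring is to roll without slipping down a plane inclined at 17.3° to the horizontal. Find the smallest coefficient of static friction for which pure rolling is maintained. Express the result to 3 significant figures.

The moment of inertia is MR², giving k ≡ I/(MR²) = 1.
Translational: Mg sinθ − f = Ma. Rotational about the CM: fR = Iα = kMRa, so f = kMa.
These give a = g sinθ/(1+k) and the required friction f = kMg sinθ/(1+k).
With N = Mg cosθ, the no-slip condition f ≤ μN gives μ_min = f/N = k tanθ/(1+k).
μ_min = 1 × tan17.3° / 2 ≈ 0.156.

μ_min ≈ 0.156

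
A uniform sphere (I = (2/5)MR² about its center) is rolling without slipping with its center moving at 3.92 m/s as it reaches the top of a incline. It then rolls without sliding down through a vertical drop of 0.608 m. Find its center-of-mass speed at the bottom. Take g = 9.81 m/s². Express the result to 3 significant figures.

The moment of inertia is (2/5)MR², giving k ≡ I/(MR²) = 0.4.
Pure rolling means v = ωR; then KE = ½Mv² + ½I(v/R)² = ½(1+k)Mv² = (7/10)Mv².
Conserving energy between top and bottom: (7/10)Mv² = (7/10)Mv₀² + Mgh, hence v² = v₀² + 2gh/(1+k).
v = √(3.92² + 2×9.81×0.608/1.4) = √23.89 ≈ 4.89 m/s.

v ≈ 4.89 m/s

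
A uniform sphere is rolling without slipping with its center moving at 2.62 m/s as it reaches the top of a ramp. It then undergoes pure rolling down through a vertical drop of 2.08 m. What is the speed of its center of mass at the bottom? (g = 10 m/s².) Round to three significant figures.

The moment of inertia is (2/5)MR², giving k ≡ I/(MR²) = 0.4.
Since it rolls without slipping, ω = v/R and KE = ½Mv² + ½Iω² = ½(1+k)Mv² = (7/10)Mv².
Conserving energy between top and bottom: (7/10)Mv² = (7/10)Mv₀² + Mgh, hence v² = v₀² + 2gh/(1+k).
v = √(2.62² + 2×10×2.08/1.4) = √36.58 ≈ 6.05 m/s.

v ≈ 6.05 m/s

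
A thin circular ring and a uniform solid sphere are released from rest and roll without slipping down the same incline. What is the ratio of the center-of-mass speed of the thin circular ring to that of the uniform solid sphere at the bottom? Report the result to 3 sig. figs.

Each satisfies Mgh = ½(1+k)Mv² with k = I/(MR²), so v ∝ 1/√(1+k).
For the thin circular ring k = 1; for the uniform solid sphere k = 0.4.
v₁/v₂ = √((1+k₂)/(1+k₁)) = √(1.4/2) ≈ 0.837.

v_ratio ≈ 0.837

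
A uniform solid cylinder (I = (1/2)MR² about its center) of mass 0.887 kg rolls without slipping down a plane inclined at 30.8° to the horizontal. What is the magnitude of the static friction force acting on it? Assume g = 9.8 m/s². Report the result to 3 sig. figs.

f ≈ 1.48 N

With I = (1/2)MR², the ratio k = I/(MR²) is 0.5.
Along the incline Mg sinθ − f = Ma, and torque about the center fR = Iα = kMR²(a/R) gives f = kMa.
Combining, a = g sinθ/(1+k) and f = kMa = kMg sinθ/(1+k).
f = 0.5 × 0.887 × 9.8 × sin30.8° / 1.5 ≈ 1.48 N.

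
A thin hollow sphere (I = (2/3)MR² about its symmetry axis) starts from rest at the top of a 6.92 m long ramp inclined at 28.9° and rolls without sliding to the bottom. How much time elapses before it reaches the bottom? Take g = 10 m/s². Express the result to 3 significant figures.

t ≈ 2.18 s

Here I = (2/3)MR², so the shape factor k = I/(MR²) = 2/3.
Along the incline Mg sinθ − f = Ma, and torque about the center fR = Iα = kMR²(a/R) gives f = kMa.
Hence a = g sinθ/(1+k) = 10×sin28.9°/1.667 = 2.9 m/s².
With constant a from rest, t = √(2L/a) = √(2·6.92/2.9) ≈ 2.18 s.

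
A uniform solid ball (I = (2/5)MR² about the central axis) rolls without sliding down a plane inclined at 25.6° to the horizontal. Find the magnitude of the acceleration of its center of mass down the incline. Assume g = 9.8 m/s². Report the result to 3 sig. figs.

a ≈ 3.02 m/s²

Here I = (2/5)MR², so the shape factor k = I/(MR²) = 0.4.
Along the incline Mg sinθ − f = Ma, and torque about the center fR = Iα = kMR²(a/R) gives f = kMa.
Eliminating f: Mg sinθ = (1+k)Ma, so a = g sinθ/(1+k) = 9.8 × sin25.6° / 1.4 ≈ 3.02 m/s².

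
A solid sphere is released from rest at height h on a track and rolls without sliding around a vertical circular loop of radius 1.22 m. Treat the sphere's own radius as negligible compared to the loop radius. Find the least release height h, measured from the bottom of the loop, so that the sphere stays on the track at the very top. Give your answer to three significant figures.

h_min ≈ 3.29 m

With I = (2/5)MR², the ratio k = I/(MR²) is 0.4.
At the top, contact is just lost when gravity alone supplies the centripetal force: Mg = Mv_top²/r, i.e. v_top² = gr.
With ω = v/R, the kinetic energy at speed v is ½(1+k)Mv² = (7/10)Mv².
Energy conservation from release (height h) to the top (height 2r): Mgh = Mg(2r) + (7/10)M·gr.
Thus h_min = 2r + (1+k)r/2 = r(2 + 1.4/2) = 1.22 × 2.7 ≈ 3.29 m.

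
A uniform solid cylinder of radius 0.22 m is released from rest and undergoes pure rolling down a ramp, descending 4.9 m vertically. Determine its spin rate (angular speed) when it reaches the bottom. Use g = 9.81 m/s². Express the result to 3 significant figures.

ω ≈ 36.4 rad/s

Here I = (1/2)MR², so the shape factor k = I/(MR²) = 0.5.
Pure rolling means v = ωR; then KE = ½Mv² + ½I(v/R)² = ½(1+k)Mv² = (3/4)Mv².
Energy conservation Mgh = ½(1+k)Mv² gives v = √(2gh/(1+k)) = √(2 × 9.81 × 4.9 / 1.5) = 8.006 m/s.
Then ω = v/R = 8.006 / 0.22 ≈ 36.4 rad/s.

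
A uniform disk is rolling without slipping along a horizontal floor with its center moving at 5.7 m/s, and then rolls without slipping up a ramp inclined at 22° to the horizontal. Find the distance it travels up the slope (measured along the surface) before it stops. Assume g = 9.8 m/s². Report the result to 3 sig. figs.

The moment of inertia is (1/2)MR², giving k ≡ I/(MR²) = 0.5.
The rolling condition ω = v/R makes the rotational term ½I(v/R)² = ½kMv², so KE_total = ½(1+k)Mv² = (3/4)Mv².
Setting this equal to Mgh gives the vertical rise h = (1+k)v₀²/(2g) = 1.5×5.7²/(2×9.8) = 2.486 m.
Along the incline, d = h/sinθ = 2.486/sin22° ≈ 6.64 m.

d ≈ 6.64 m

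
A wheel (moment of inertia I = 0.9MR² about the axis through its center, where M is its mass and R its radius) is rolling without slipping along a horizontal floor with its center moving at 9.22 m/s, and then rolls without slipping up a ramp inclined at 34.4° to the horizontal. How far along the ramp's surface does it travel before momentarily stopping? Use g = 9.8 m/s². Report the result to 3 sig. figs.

d ≈ 14.6 m

With I = 0.9MR², the ratio k = I/(MR²) is 0.9.
Since it rolls without slipping, ω = v/R and KE = ½Mv² + ½Iω² = ½(1+k)Mv² = (19/20)Mv².
Setting this equal to Mgh gives the vertical rise h = (1+k)v₀²/(2g) = 1.9×9.22²/(2×9.8) = 8.241 m.
Along the incline, d = h/sinθ = 8.241/sin34.4° ≈ 14.6 m.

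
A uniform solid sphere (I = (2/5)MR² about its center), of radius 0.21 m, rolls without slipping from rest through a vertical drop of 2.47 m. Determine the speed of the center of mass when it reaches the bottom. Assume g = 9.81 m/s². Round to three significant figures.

v ≈ 5.88 m/s

For this body I = (2/5)MR², i.e. k = I/(MR²) = 0.4.
Since it rolls without slipping, ω = v/R and KE = ½Mv² + ½Iω² = ½(1+k)Mv² = (7/10)Mv².
Energy conservation: Mgh = (7/10)Mv², so v = √(2gh/(1+k)) = √(2 × 9.81 × 2.47 / 1.4) ≈ 5.88 m/s.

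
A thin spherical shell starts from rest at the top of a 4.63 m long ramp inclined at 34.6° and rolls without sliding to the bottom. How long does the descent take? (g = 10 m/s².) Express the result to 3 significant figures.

With I = (2/3)MR², the ratio k = I/(MR²) is 2/3.
Newton's second law down the slope: Mg sinθ − f = Ma. The torque equation fR = Iα (with α = a/R) gives f = kMa.
Hence a = g sinθ/(1+k) = 10×sin34.6°/1.667 = 3.407 m/s².
Starting from rest, L = ½at², so t = √(2L/a) = √(2×4.63/3.407) ≈ 1.65 s.

t ≈ 1.65 s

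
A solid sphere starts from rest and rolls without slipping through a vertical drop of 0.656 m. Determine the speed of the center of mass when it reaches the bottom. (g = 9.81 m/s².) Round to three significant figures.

With I = (2/5)MR², the ratio k = I/(MR²) is 0.4.
Rolling without slipping gives ω = v/R, so the total kinetic energy is ½Mv² + ½Iω² = ½(1+k)Mv² = (7/10)Mv².
Energy conservation: Mgh = (7/10)Mv², so v = √(2gh/(1+k)) = √(2 × 9.81 × 0.656 / 1.4) ≈ 3.03 m/s.

v ≈ 3.03 m/s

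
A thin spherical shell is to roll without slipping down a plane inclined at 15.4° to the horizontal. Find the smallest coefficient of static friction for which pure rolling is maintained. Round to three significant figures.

The moment of inertia is (2/3)MR², giving k ≡ I/(MR²) = 2/3.
Translational: Mg sinθ − f = Ma. Rotational about the CM: fR = Iα = kMRa, so f = kMa.
These give a = g sinθ/(1+k) and the required friction f = kMg sinθ/(1+k).
The normal force is N = Mg cosθ, so μ_min = f/N = k tanθ/(1+k).
μ_min = (2/3) × tan15.4° / 1.667 ≈ 0.110.

μ_min ≈ 0.110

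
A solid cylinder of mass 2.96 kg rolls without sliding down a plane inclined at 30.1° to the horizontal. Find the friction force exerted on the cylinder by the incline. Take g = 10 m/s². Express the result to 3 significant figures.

With I = (1/2)MR², the ratio k = I/(MR²) is 0.5.
Newton's second law down the slope: Mg sinθ − f = Ma. The torque equation fR = Iα (with α = a/R) gives f = kMa.
Combining, a = g sinθ/(1+k) and f = kMa = kMg sinθ/(1+k).
f = 0.5 × 2.96 × 10 × sin30.1° / 1.5 ≈ 4.95 N.

f ≈ 4.95 N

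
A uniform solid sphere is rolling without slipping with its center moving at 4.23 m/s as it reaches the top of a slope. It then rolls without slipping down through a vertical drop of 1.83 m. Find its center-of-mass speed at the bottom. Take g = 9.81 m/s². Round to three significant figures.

The moment of inertia is (2/5)MR², giving k ≡ I/(MR²) = 0.4.
Pure rolling means v = ωR; then KE = ½Mv² + ½I(v/R)² = ½(1+k)Mv² = (7/10)Mv².
Conserving energy between top and bottom: (7/10)Mv² = (7/10)Mv₀² + Mgh, hence v² = v₀² + 2gh/(1+k).
v = √(4.23² + 2×9.81×1.83/1.4) = √43.54 ≈ 6.60 m/s.

v ≈ 6.60 m/s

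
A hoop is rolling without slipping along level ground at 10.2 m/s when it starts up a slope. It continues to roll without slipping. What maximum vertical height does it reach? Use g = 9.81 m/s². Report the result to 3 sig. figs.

h ≈ 10.6 m

With I = MR², the ratio k = I/(MR²) is 1.
The rolling condition ω = v/R makes the rotational term ½I(v/R)² = ½kMv², so KE_total = ½(1+k)Mv² = Mv².
At the top the kinetic energy is zero, so Mv₀² = Mgh.
Thus h = (1+k)v₀²/(2g) = 2 × 10.2² / (2 × 9.81) ≈ 10.6 m.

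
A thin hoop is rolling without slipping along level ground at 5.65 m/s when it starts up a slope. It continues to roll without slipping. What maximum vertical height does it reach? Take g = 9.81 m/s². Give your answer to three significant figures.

h ≈ 3.25 m

For this body I = MR², i.e. k = I/(MR²) = 1.
Since it rolls without slipping, ω = v/R and KE = ½Mv² + ½Iω² = ½(1+k)Mv² = Mv².
At the top the kinetic energy is zero, so Mv₀² = Mgh.
Thus h = (1+k)v₀²/(2g) = 2 × 5.65² / (2 × 9.81) ≈ 3.25 m.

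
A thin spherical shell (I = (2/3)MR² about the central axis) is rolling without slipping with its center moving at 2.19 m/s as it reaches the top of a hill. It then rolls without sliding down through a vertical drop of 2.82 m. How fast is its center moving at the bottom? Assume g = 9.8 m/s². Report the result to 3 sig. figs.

v ≈ 6.16 m/s

The moment of inertia is (2/3)MR², giving k ≡ I/(MR²) = 2/3.
Pure rolling means v = ωR; then KE = ½Mv² + ½I(v/R)² = ½(1+k)Mv² = (5/6)Mv².
Conserving energy between top and bottom: (5/6)Mv² = (5/6)Mv₀² + Mgh, hence v² = v₀² + 2gh/(1+k).
v = √(2.19² + 2×9.8×2.82/1.667) = √37.96 ≈ 6.16 m/s.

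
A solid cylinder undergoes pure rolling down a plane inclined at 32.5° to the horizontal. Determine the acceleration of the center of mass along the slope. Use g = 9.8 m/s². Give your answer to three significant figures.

The moment of inertia is (1/2)MR², giving k ≡ I/(MR²) = 0.5.
Along the incline Mg sinθ − f = Ma, and torque about the center fR = Iα = kMR²(a/R) gives f = kMa.
Eliminating f: Mg sinθ = (1+k)Ma, so a = g sinθ/(1+k) = 9.8 × sin32.5° / 1.5 ≈ 3.51 m/s².

a ≈ 3.51 m/s²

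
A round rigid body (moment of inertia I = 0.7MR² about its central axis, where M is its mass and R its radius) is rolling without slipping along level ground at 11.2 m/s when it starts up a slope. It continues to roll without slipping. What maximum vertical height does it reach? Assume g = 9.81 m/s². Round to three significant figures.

h ≈ 10.9 m

The moment of inertia is 0.7MR², giving k ≡ I/(MR²) = 0.7.
Rolling without slipping gives ω = v/R, so the total kinetic energy is ½Mv² + ½Iω² = ½(1+k)Mv² = (17/20)Mv².
All of this converts to potential energy at the highest point: (17/20)Mv₀² = Mgh.
Thus h = (1+k)v₀²/(2g) = 1.7 × 11.2² / (2 × 9.81) ≈ 10.9 m.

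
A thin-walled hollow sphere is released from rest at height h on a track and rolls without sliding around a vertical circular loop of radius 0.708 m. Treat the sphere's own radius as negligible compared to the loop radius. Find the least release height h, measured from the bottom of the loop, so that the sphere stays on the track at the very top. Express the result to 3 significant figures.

h_min ≈ 2.01 m

The moment of inertia is (2/3)MR², giving k ≡ I/(MR²) = 2/3.
At the top, contact is just lost when gravity alone supplies the centripetal force: Mg = Mv_top²/r, i.e. v_top² = gr.
With ω = v/R, the kinetic energy at speed v is ½(1+k)Mv² = (5/6)Mv².
Energy conservation from release (height h) to the top (height 2r): Mgh = Mg(2r) + (5/6)M·gr.
Thus h_min = 2r + (1+k)r/2 = r(2 + 1.667/2) = 0.708 × 2.833 ≈ 2.01 m.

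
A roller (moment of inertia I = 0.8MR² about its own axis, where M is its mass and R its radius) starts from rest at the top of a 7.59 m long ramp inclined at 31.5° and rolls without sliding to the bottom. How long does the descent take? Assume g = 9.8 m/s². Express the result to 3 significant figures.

t ≈ 2.31 s

For this body I = 0.8MR², i.e. k = I/(MR²) = 0.8.
Translational: Mg sinθ − f = Ma. Rotational about the CM: fR = Iα = kMRa, so f = kMa.
Hence a = g sinθ/(1+k) = 9.8×sin31.5°/1.8 = 2.845 m/s².
With constant a from rest, t = √(2L/a) = √(2·7.59/2.845) ≈ 2.31 s.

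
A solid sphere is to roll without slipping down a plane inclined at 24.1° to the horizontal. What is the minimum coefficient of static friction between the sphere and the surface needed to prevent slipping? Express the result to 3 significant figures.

μ_min ≈ 0.128

With I = (2/5)MR², the ratio k = I/(MR²) is 0.4.
Newton's second law down the slope: Mg sinθ − f = Ma. The torque equation fR = Iα (with α = a/R) gives f = kMa.
These give a = g sinθ/(1+k) and the required friction f = kMg sinθ/(1+k).
The normal force is N = Mg cosθ, so μ_min = f/N = k tanθ/(1+k).
μ_min = 0.4 × tan24.1° / 1.4 ≈ 0.128.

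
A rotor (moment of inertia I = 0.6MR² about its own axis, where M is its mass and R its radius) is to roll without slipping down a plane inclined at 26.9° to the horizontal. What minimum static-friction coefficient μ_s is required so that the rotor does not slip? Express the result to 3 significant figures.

μ_min ≈ 0.190

Here I = 0.6MR², so the shape factor k = I/(MR²) = 0.6.
Translational: Mg sinθ − f = Ma. Rotational about the CM: fR = Iα = kMRa, so f = kMa.
These give a = g sinθ/(1+k) and the required friction f = kMg sinθ/(1+k).
The normal force is N = Mg cosθ, so μ_min = f/N = k tanθ/(1+k).
μ_min = 0.6 × tan26.9° / 1.6 ≈ 0.190.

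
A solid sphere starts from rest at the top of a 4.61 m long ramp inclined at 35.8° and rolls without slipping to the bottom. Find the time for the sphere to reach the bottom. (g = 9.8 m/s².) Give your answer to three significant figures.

t ≈ 1.50 s

With I = (2/5)MR², the ratio k = I/(MR²) is 0.4.
Along the incline Mg sinθ − f = Ma, and torque about the center fR = Iα = kMR²(a/R) gives f = kMa.
Hence a = g sinθ/(1+k) = 9.8×sin35.8°/1.4 = 4.095 m/s².
With constant a from rest, t = √(2L/a) = √(2·4.61/4.095) ≈ 1.50 s.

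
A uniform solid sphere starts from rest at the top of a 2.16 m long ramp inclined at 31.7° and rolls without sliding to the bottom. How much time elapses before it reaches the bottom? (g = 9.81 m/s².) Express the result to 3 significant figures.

Here I = (2/5)MR², so the shape factor k = I/(MR²) = 0.4.
Translational: Mg sinθ − f = Ma. Rotational about the CM: fR = Iα = kMRa, so f = kMa.
Hence a = g sinθ/(1+k) = 9.81×sin31.7°/1.4 = 3.682 m/s².
With constant a from rest, t = √(2L/a) = √(2·2.16/3.682) ≈ 1.08 s.

t ≈ 1.08 s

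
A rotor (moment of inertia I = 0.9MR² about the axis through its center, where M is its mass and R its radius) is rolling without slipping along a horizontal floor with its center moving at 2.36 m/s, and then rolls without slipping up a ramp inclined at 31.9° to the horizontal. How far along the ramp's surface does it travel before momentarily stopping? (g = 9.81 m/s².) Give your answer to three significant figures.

With I = 0.9MR², the ratio k = I/(MR²) is 0.9.
The rolling condition ω = v/R makes the rotational term ½I(v/R)² = ½kMv², so KE_total = ½(1+k)Mv² = (19/20)Mv².
Setting this equal to Mgh gives the vertical rise h = (1+k)v₀²/(2g) = 1.9×2.36²/(2×9.81) = 0.5394 m.
The distance along the slope is d = h/sinθ = 0.5394/sin31.9° ≈ 1.02 m.

d ≈ 1.02 m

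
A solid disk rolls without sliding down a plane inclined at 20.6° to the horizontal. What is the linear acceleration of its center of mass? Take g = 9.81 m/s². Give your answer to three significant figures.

a ≈ 2.30 m/s²

The moment of inertia is (1/2)MR², giving k ≡ I/(MR²) = 0.5.
Translational: Mg sinθ − f = Ma. Rotational about the CM: fR = Iα = kMRa, so f = kMa.
Eliminating f: Mg sinθ = (1+k)Ma, so a = g sinθ/(1+k) = 9.81 × sin20.6° / 1.5 ≈ 2.30 m/s².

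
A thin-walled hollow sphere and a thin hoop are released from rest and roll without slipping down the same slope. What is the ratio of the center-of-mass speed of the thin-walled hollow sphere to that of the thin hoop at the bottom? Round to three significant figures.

v_ratio ≈ 1.10

Each satisfies Mgh = ½(1+k)Mv² with k = I/(MR²), so v ∝ 1/√(1+k).
For the thin-walled hollow sphere k = 2/3; for the thin hoop k = 1.
v₁/v₂ = √((1+k₂)/(1+k₁)) = √(2/1.667) ≈ 1.10.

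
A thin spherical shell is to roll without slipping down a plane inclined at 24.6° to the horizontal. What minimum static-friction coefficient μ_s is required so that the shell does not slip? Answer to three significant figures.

The moment of inertia is (2/3)MR², giving k ≡ I/(MR²) = 2/3.
Along the incline Mg sinθ − f = Ma, and torque about the center fR = Iα = kMR²(a/R) gives f = kMa.
These give a = g sinθ/(1+k) and the required friction f = kMg sinθ/(1+k).
With N = Mg cosθ, the no-slip condition f ≤ μN gives μ_min = f/N = k tanθ/(1+k).
μ_min = (2/3) × tan24.6° / 1.667 ≈ 0.183.

μ_min ≈ 0.183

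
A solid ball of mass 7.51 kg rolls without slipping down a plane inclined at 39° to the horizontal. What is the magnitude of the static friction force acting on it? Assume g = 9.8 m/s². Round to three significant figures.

Here I = (2/5)MR², so the shape factor k = I/(MR²) = 0.4.
Translational: Mg sinθ − f = Ma. Rotational about the CM: fR = Iα = kMRa, so f = kMa.
Combining, a = g sinθ/(1+k) and f = kMa = kMg sinθ/(1+k).
f = 0.4 × 7.51 × 9.8 × sin39° / 1.4 ≈ 13.2 N.

f ≈ 13.2 N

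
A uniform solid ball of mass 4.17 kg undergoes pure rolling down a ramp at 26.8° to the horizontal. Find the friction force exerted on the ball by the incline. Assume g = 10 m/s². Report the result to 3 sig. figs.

f ≈ 5.37 N

With I = (2/5)MR², the ratio k = I/(MR²) is 0.4.
Translational: Mg sinθ − f = Ma. Rotational about the CM: fR = Iα = kMRa, so f = kMa.
Combining, a = g sinθ/(1+k) and f = kMa = kMg sinθ/(1+k).
f = 0.4 × 4.17 × 10 × sin26.8° / 1.4 ≈ 5.37 N.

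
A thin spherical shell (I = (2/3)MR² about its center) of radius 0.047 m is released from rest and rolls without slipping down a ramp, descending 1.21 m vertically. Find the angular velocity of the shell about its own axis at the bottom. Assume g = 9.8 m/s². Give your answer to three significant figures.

ω ≈ 80.3 rad/s

Here I = (2/3)MR², so the shape factor k = I/(MR²) = 2/3.
Pure rolling means v = ωR; then KE = ½Mv² + ½I(v/R)² = ½(1+k)Mv² = (5/6)Mv².
Energy conservation Mgh = ½(1+k)Mv² gives v = √(2gh/(1+k)) = √(2 × 9.8 × 1.21 / 1.667) = 3.772 m/s.
The angular speed follows from ω = v/R = 3.772/0.047 ≈ 80.3 rad/s.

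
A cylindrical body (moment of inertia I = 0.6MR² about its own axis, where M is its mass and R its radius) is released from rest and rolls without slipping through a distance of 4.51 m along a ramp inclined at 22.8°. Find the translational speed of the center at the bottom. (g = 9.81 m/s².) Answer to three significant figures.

For this body I = 0.6MR², i.e. k = I/(MR²) = 0.6.
The rolling condition ω = v/R makes the rotational term ½I(v/R)² = ½kMv², so KE_total = ½(1+k)Mv² = (4/5)Mv².
The vertical drop is h = L sinθ = 4.51 × sin22.8° = 1.748 m.
Setting Mgh = (4/5)Mv² gives v = √(2gh/(1+k)) = √(2·9.81·1.748/1.6) ≈ 4.63 m/s.

v ≈ 4.63 m/s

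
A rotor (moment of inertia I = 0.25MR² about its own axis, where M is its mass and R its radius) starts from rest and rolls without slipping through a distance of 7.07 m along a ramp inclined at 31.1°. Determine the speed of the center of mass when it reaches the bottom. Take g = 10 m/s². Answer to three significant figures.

v ≈ 7.64 m/s

With I = 0.25MR², the ratio k = I/(MR²) is 0.25.
Rolling without slipping gives ω = v/R, so the total kinetic energy is ½Mv² + ½Iω² = ½(1+k)Mv² = (5/8)Mv².
The vertical drop is h = L sinθ = 7.07 × sin31.1° = 3.652 m.
Energy conservation: Mgh = (5/8)Mv², so v = √(2gh/(1+k)) = √(2 × 10 × 3.652 / 1.25) ≈ 7.64 m/s.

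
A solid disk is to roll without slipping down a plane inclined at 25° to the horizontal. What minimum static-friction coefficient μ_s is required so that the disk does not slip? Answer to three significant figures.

μ_min ≈ 0.155

With I = (1/2)MR², the ratio k = I/(MR²) is 0.5.
Along the incline Mg sinθ − f = Ma, and torque about the center fR = Iα = kMR²(a/R) gives f = kMa.
These give a = g sinθ/(1+k) and the required friction f = kMg sinθ/(1+k).
The normal force is N = Mg cosθ, so μ_min = f/N = k tanθ/(1+k).
μ_min = 0.5 × tan25° / 1.5 ≈ 0.155.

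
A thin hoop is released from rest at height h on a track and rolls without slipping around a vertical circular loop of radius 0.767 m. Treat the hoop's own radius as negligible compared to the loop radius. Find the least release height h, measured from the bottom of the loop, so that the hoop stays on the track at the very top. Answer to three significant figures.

For this body I = MR², i.e. k = I/(MR²) = 1.
At the top, contact is just lost when gravity alone supplies the centripetal force: Mg = Mv_top²/r, i.e. v_top² = gr.
With ω = v/R, the kinetic energy at speed v is ½(1+k)Mv² = Mv².
Energy conservation from release (height h) to the top (height 2r): Mgh = Mg(2r) + M·gr.
Thus h_min = 2r + (1+k)r/2 = r(2 + 2/2) = 0.767 × 3 ≈ 2.30 m.

h_min ≈ 2.30 m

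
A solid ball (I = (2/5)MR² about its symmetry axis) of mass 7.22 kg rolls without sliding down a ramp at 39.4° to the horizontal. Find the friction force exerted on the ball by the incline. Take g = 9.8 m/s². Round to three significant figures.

f ≈ 12.8 N

The moment of inertia is (2/5)MR², giving k ≡ I/(MR²) = 0.4.
Along the incline Mg sinθ − f = Ma, and torque about the center fR = Iα = kMR²(a/R) gives f = kMa.
Combining, a = g sinθ/(1+k) and f = kMa = kMg sinθ/(1+k).
f = 0.4 × 7.22 × 9.8 × sin39.4° / 1.4 ≈ 12.8 N.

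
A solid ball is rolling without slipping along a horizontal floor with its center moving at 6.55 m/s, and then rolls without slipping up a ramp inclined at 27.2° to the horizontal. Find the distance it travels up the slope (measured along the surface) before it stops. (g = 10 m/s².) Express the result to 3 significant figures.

d ≈ 6.57 m

For this body I = (2/5)MR², i.e. k = I/(MR²) = 0.4.
Pure rolling means v = ωR; then KE = ½Mv² + ½I(v/R)² = ½(1+k)Mv² = (7/10)Mv².
Setting this equal to Mgh gives the vertical rise h = (1+k)v₀²/(2g) = 1.4×6.55²/(2×10) = 3.003 m.
The distance along the slope is d = h/sinθ = 3.003/sin27.2° ≈ 6.57 m.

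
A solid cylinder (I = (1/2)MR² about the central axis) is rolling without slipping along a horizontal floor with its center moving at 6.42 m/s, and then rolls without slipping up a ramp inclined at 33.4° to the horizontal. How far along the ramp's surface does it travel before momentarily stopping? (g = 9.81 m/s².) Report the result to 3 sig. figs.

The moment of inertia is (1/2)MR², giving k ≡ I/(MR²) = 0.5.
The rolling condition ω = v/R makes the rotational term ½I(v/R)² = ½kMv², so KE_total = ½(1+k)Mv² = (3/4)Mv².
Setting this equal to Mgh gives the vertical rise h = (1+k)v₀²/(2g) = 1.5×6.42²/(2×9.81) = 3.151 m.
The distance along the slope is d = h/sinθ = 3.151/sin33.4° ≈ 5.72 m.

d ≈ 5.72 m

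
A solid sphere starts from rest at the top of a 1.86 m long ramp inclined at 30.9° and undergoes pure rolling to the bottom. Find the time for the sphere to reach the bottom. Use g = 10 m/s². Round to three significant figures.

t ≈ 1.01 s

The moment of inertia is (2/5)MR², giving k ≡ I/(MR²) = 0.4.
Newton's second law down the slope: Mg sinθ − f = Ma. The torque equation fR = Iα (with α = a/R) gives f = kMa.
Hence a = g sinθ/(1+k) = 10×sin30.9°/1.4 = 3.668 m/s².
Starting from rest, L = ½at², so t = √(2L/a) = √(2×1.86/3.668) ≈ 1.01 s.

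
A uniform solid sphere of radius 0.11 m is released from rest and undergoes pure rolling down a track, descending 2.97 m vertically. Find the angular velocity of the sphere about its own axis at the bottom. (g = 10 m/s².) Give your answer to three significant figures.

ω ≈ 59.2 rad/s

For this body I = (2/5)MR², i.e. k = I/(MR²) = 0.4.
Since it rolls without slipping, ω = v/R and KE = ½Mv² + ½Iω² = ½(1+k)Mv² = (7/10)Mv².
Energy conservation Mgh = ½(1+k)Mv² gives v = √(2gh/(1+k)) = √(2 × 10 × 2.97 / 1.4) = 6.514 m/s.
Then ω = v/R = 6.514 / 0.11 ≈ 59.2 rad/s.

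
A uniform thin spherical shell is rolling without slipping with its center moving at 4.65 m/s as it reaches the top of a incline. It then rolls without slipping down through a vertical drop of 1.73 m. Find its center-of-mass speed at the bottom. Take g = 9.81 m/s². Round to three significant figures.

v ≈ 6.48 m/s

With I = (2/3)MR², the ratio k = I/(MR²) is 2/3.
Pure rolling means v = ωR; then KE = ½Mv² + ½I(v/R)² = ½(1+k)Mv² = (5/6)Mv².
Energy conservation: (5/6)Mv₀² + Mgh = (5/6)Mv², so v² = v₀² + 2gh/(1+k).
v = √(4.65² + 2×9.81×1.73/1.667) = √41.99 ≈ 6.48 m/s.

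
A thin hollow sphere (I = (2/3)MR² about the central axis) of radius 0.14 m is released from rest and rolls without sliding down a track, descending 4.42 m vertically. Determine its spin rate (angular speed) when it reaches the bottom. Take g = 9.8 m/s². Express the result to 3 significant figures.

ω ≈ 51.5 rad/s

The moment of inertia is (2/3)MR², giving k ≡ I/(MR²) = 2/3.
Since it rolls without slipping, ω = v/R and KE = ½Mv² + ½Iω² = ½(1+k)Mv² = (5/6)Mv².
Energy conservation Mgh = ½(1+k)Mv² gives v = √(2gh/(1+k)) = √(2 × 9.8 × 4.42 / 1.667) = 7.21 m/s.
The angular speed follows from ω = v/R = 7.21/0.14 ≈ 51.5 rad/s.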